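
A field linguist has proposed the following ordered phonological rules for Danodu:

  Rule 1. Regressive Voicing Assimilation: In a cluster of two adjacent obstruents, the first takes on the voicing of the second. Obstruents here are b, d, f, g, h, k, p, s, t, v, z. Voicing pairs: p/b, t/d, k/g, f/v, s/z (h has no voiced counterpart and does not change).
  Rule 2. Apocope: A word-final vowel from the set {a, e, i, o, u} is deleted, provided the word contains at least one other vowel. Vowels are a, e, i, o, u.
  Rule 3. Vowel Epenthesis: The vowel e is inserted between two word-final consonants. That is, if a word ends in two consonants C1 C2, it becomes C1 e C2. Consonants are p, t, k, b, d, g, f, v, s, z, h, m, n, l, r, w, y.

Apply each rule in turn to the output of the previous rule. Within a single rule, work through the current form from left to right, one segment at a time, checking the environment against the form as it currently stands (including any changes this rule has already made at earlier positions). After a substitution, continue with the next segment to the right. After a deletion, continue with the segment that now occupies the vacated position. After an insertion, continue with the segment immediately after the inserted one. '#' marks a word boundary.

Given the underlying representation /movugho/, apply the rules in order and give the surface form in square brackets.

[movukeh]

Rule 1 Regressive Voicing Assimilation: [movugho] → [movukho]
Rule 2 Apocope: [movukho] → [movukh]
Rule 3 Vowel Epenthesis: [movukh] → [movukeh]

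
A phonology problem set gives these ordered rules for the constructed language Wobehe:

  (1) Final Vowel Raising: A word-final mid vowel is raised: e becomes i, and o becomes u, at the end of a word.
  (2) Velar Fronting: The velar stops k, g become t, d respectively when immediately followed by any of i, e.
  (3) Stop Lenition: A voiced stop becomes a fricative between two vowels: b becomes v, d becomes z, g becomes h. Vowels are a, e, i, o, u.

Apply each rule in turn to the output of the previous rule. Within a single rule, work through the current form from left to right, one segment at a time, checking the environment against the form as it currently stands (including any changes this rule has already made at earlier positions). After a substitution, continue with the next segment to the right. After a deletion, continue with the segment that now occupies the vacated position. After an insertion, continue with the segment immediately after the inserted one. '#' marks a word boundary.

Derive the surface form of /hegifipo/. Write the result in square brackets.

[hezifipu]

(1) Final Vowel Raising: [hegifipo] → [hegifipu]
(2) Velar Fronting: [hegifipu] → [hedifipu]
(3) Stop Lenition: [hedifipu] → [hezifipu]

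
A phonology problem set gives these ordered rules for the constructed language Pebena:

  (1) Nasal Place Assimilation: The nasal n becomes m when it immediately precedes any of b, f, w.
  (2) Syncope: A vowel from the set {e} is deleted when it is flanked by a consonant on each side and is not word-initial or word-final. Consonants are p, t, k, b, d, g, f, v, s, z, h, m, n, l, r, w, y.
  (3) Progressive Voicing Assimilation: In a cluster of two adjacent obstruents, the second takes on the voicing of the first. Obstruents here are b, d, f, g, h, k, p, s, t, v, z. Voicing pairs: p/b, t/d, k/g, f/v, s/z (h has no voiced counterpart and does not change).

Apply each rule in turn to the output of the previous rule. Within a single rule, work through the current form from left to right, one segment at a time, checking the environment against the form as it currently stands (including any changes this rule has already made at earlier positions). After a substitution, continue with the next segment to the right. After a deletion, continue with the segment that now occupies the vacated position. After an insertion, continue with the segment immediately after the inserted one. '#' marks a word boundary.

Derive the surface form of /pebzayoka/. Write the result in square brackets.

(1) Nasal Place Assimilation: no change — [pebzayoka]
(2) Syncope: [pebzayoka] → [pbzayoka]
(3) Progressive Voicing Assimilation: [pbzayoka] → [ppsayoka]

[ppsayoka]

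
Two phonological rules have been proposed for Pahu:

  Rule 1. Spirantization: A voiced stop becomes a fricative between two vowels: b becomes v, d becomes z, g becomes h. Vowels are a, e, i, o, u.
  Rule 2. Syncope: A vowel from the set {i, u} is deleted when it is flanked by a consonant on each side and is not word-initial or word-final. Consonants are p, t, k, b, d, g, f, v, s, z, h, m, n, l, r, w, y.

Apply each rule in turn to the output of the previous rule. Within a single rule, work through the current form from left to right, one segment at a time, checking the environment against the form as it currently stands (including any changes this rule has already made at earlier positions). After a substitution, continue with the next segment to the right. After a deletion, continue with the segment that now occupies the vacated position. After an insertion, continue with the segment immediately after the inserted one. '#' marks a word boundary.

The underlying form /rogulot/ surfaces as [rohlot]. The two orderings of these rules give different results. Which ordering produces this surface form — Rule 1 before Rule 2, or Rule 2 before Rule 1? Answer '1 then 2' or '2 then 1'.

Order 1 then 2:
  1 Spirantization: [rogulot] → [rohulot]
  2 Syncope: [rohulot] → [rohlot]
  result: [rohlot]
Order 2 then 1:
  2 Syncope: [rogulot] → [roglot]
  1 Spirantization: no change — [roglot]
  result: [roglot]

1 then 2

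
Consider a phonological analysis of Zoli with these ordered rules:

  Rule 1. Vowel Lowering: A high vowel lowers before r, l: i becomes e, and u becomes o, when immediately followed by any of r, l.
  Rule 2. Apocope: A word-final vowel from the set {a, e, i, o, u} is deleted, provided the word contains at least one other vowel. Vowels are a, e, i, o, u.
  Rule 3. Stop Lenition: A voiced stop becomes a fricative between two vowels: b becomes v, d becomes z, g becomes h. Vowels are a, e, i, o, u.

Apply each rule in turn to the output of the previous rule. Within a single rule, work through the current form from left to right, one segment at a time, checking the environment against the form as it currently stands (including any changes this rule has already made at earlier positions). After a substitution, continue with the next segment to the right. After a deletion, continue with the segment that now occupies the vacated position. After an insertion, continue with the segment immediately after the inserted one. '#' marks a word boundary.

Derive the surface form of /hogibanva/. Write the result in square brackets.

Rule 1 Vowel Lowering: no change — [hogibanva]
Rule 2 Apocope: [hogibanva] → [hogibanv]
Rule 3 Stop Lenition: [hogibanv] → [hohivanv]

[hohivanv]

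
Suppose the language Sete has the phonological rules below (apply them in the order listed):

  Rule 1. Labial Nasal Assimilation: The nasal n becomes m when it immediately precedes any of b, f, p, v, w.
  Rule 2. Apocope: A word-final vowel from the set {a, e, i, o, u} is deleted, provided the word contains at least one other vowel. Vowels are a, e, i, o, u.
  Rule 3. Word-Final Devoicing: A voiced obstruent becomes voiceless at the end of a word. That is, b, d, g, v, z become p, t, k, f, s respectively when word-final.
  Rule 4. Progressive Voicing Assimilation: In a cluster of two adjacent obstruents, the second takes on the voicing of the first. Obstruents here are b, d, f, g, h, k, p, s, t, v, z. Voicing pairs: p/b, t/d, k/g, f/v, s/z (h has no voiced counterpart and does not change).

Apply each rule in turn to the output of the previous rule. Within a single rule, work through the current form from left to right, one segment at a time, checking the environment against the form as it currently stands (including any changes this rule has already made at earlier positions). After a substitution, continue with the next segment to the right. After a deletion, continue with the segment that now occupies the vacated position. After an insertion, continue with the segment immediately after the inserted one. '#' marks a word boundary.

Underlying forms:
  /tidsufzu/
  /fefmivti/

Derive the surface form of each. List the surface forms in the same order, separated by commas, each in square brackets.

/tidsufzu/:
  Rule 1 Labial Nasal Assimilation: no change — [tidsufzu]
  Rule 2 Apocope: [tidsufzu] → [tidsufz]
  Rule 3 Word-Final Devoicing: [tidsufz] → [tidsufs]
  Rule 4 Progressive Voicing Assimilation: [tidsufs] → [tidzufs]
/fefmivti/:
  Rule 1 Labial Nasal Assimilation: no change — [fefmivti]
  Rule 2 Apocope: [fefmivti] → [fefmivt]
  Rule 3 Word-Final Devoicing: no change — [fefmivt]
  Rule 4 Progressive Voicing Assimilation: [fefmivt] → [fefmivd]

[tidzufs], [fefmivd]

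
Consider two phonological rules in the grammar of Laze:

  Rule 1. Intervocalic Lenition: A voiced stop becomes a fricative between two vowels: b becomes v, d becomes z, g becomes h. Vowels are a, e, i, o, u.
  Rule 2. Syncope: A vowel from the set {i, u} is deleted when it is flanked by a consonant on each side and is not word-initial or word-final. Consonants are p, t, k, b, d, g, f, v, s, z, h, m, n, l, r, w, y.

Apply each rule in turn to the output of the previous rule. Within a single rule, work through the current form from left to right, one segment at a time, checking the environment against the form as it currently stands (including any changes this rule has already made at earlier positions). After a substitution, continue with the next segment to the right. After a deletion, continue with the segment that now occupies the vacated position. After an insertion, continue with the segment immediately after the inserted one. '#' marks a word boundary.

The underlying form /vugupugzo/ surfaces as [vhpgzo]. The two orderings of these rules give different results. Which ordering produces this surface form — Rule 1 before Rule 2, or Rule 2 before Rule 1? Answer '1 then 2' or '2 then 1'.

1 then 2

Order 1 then 2:
  1 Intervocalic Lenition: [vugupugzo] → [vuhupugzo]
  2 Syncope: [vuhupugzo] → [vhpgzo]
  result: [vhpgzo]
Order 2 then 1:
  2 Syncope: [vugupugzo] → [vgpgzo]
  1 Intervocalic Lenition: no change — [vgpgzo]
  result: [vgpgzo]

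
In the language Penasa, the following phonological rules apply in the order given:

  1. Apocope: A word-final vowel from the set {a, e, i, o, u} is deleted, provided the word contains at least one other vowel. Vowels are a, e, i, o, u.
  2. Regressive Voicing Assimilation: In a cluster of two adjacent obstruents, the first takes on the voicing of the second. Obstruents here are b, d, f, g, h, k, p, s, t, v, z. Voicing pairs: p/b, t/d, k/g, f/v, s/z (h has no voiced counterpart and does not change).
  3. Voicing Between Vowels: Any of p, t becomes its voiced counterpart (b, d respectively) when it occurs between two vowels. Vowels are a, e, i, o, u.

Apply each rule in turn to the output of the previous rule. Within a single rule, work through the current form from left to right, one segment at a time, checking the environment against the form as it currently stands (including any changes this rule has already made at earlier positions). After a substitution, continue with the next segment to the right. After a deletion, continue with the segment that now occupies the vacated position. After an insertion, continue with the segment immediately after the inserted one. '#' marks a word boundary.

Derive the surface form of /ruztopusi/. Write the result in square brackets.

1 Apocope: [ruztopusi] → [ruztopus]
2 Regressive Voicing Assimilation: [ruztopus] → [rustopus]
3 Voicing Between Vowels: [rustopus] → [rustobus]

[rustobus]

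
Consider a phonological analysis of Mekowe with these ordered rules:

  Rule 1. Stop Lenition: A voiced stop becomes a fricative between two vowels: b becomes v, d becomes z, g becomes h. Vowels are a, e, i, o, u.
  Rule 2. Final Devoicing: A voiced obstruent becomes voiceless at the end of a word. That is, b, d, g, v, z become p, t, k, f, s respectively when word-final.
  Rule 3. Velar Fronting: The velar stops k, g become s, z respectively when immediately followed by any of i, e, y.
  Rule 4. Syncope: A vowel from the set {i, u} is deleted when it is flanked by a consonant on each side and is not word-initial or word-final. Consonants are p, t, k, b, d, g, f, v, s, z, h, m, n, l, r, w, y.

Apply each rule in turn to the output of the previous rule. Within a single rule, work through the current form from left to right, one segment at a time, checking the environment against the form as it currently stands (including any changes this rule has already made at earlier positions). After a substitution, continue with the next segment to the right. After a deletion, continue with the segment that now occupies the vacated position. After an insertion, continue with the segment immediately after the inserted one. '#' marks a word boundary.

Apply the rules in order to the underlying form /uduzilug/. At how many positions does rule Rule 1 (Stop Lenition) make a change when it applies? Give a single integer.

Rule 1 Stop Lenition: [uduzilug] → [uzuzilug]
Rule 2 Final Devoicing: [uzuzilug] → [uzuziluk]
Rule 3 Velar Fronting: no change — [uzuziluk]
Rule 4 Syncope: [uzuziluk] → [uzzlk]
Rule Rule 1 changed 1 position(s).

1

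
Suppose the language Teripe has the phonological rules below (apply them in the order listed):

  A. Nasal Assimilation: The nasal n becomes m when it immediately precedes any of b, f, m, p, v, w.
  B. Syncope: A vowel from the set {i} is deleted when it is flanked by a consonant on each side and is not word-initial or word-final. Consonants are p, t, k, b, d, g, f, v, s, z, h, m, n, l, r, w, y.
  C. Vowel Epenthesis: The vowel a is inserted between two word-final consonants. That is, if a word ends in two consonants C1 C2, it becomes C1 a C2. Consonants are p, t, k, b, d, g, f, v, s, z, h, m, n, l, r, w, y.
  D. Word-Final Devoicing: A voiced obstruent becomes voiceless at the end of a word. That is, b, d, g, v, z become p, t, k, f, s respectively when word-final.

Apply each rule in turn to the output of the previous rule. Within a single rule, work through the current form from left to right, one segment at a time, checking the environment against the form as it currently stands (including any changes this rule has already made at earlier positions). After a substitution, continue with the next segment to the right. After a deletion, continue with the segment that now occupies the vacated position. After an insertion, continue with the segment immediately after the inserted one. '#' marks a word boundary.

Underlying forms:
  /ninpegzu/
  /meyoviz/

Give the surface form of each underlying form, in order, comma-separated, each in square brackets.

[nmpegzu], [meyovas]

/ninpegzu/:
  A Nasal Assimilation: [ninpegzu] → [nimpegzu]
  B Syncope: [nimpegzu] → [nmpegzu]
  C Vowel Epenthesis: no change — [nmpegzu]
  D Word-Final Devoicing: no change — [nmpegzu]
/meyoviz/:
  A Nasal Assimilation: no change — [meyoviz]
  B Syncope: [meyoviz] → [meyovz]
  C Vowel Epenthesis: [meyovz] → [meyovaz]
  D Word-Final Devoicing: [meyovaz] → [meyovas]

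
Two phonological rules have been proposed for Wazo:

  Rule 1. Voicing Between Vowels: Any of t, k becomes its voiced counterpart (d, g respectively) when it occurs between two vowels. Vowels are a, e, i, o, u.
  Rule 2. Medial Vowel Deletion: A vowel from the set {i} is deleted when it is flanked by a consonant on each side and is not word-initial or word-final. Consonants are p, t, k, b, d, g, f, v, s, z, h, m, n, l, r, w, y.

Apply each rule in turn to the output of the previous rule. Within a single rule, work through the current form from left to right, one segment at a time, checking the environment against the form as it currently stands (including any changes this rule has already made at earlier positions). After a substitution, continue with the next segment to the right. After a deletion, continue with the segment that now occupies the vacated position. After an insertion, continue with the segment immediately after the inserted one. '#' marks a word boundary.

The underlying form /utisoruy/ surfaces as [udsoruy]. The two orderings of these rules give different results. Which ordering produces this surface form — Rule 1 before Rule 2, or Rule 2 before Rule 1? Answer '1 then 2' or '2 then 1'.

1 then 2

Order 1 then 2:
  1 Voicing Between Vowels: [utisoruy] → [udisoruy]
  2 Medial Vowel Deletion: [udisoruy] → [udsoruy]
  result: [udsoruy]
Order 2 then 1:
  2 Medial Vowel Deletion: [utisoruy] → [utsoruy]
  1 Voicing Between Vowels: no change — [utsoruy]
  result: [utsoruy]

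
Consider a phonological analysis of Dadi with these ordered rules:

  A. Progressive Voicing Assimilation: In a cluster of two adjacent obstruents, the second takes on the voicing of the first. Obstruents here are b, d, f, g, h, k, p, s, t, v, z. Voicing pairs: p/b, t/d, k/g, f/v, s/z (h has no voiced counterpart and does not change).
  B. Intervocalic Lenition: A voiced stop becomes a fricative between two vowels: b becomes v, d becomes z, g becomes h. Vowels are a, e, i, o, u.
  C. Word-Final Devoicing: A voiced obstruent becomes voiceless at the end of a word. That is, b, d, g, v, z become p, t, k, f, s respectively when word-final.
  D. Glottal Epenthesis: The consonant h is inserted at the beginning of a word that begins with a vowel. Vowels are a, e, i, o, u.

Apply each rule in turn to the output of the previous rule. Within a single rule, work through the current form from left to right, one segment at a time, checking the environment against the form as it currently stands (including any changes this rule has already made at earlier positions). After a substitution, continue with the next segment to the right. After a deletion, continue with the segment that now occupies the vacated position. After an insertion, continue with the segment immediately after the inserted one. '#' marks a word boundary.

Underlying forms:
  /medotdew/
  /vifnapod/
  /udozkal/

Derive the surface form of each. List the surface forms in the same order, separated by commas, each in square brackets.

[mezottew], [vifnapot], [huzozgal]

/medotdew/:
  A Progressive Voicing Assimilation: [medotdew] → [medottew]
  B Intervocalic Lenition: [medottew] → [mezottew]
  C Word-Final Devoicing: no change — [mezottew]
  D Glottal Epenthesis: no change — [mezottew]
/vifnapod/:
  A Progressive Voicing Assimilation: no change — [vifnapod]
  B Intervocalic Lenition: no change — [vifnapod]
  C Word-Final Devoicing: [vifnapod] → [vifnapot]
  D Glottal Epenthesis: no change — [vifnapot]
/udozkal/:
  A Progressive Voicing Assimilation: [udozkal] → [udozgal]
  B Intervocalic Lenition: [udozgal] → [uzozgal]
  C Word-Final Devoicing: no change — [uzozgal]
  D Glottal Epenthesis: [uzozgal] → [huzozgal]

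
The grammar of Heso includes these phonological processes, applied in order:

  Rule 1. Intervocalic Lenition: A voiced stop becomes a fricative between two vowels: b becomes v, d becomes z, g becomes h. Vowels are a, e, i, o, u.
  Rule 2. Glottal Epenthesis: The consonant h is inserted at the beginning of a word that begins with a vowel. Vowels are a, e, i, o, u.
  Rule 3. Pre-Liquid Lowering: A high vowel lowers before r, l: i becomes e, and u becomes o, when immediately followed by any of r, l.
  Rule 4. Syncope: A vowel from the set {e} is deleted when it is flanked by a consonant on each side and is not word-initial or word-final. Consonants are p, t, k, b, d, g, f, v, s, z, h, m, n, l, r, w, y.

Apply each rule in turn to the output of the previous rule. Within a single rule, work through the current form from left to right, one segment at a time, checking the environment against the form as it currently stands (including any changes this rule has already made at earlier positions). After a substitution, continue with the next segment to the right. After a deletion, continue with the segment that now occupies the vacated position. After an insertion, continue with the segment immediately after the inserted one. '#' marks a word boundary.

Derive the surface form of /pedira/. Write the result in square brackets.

Rule 1 Intervocalic Lenition: [pedira] → [pezira]
Rule 2 Glottal Epenthesis: no change — [pezira]
Rule 3 Pre-Liquid Lowering: [pezira] → [pezera]
Rule 4 Syncope: [pezera] → [pzra]

[pzra]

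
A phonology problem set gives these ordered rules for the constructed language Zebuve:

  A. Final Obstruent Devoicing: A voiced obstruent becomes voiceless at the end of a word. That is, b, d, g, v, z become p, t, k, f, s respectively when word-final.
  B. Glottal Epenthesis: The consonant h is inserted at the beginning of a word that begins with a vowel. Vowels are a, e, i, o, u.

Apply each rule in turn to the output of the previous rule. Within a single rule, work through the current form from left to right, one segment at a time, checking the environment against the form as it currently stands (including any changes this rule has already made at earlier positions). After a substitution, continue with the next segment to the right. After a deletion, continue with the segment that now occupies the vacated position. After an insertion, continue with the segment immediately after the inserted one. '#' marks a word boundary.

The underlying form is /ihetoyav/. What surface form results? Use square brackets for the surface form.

[hihetoyaf]

A Final Obstruent Devoicing: [ihetoyav] → [ihetoyaf]
B Glottal Epenthesis: [ihetoyaf] → [hihetoyaf]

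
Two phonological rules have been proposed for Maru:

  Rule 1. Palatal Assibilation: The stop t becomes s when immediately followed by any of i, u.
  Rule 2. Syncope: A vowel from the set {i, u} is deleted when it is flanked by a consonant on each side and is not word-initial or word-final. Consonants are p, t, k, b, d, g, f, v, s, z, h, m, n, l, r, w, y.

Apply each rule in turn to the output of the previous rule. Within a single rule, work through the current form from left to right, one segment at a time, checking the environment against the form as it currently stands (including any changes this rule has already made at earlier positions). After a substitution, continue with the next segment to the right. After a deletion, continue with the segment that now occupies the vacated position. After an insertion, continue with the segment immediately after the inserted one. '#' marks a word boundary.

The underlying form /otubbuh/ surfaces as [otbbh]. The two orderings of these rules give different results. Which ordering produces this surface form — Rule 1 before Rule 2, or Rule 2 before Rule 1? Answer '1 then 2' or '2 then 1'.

2 then 1

Order 1 then 2:
  1 Palatal Assibilation: [otubbuh] → [osubbuh]
  2 Syncope: [osubbuh] → [osbbh]
  result: [osbbh]
Order 2 then 1:
  2 Syncope: [otubbuh] → [otbbh]
  1 Palatal Assibilation: no change — [otbbh]
  result: [otbbh]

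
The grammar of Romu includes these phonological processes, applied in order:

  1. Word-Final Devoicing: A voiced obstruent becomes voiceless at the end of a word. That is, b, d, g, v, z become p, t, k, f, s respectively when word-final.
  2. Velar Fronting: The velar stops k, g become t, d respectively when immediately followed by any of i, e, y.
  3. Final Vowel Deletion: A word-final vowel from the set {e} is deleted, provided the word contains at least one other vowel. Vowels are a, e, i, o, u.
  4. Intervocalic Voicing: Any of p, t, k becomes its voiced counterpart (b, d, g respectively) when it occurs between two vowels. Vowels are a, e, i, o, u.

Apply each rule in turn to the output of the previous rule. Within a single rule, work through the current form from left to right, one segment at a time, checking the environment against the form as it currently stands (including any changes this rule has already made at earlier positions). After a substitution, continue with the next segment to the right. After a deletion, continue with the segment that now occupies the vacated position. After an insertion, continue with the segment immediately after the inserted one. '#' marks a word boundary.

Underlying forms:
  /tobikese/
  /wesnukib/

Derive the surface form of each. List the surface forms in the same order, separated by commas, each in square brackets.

[tobides], [wesnudip]

/tobikese/:
  1 Word-Final Devoicing: no change — [tobikese]
  2 Velar Fronting: [tobikese] → [tobitese]
  3 Final Vowel Deletion: [tobitese] → [tobites]
  4 Intervocalic Voicing: [tobites] → [tobides]
/wesnukib/:
  1 Word-Final Devoicing: [wesnukib] → [wesnukip]
  2 Velar Fronting: [wesnukip] → [wesnutip]
  3 Final Vowel Deletion: no change — [wesnutip]
  4 Intervocalic Voicing: [wesnutip] → [wesnudip]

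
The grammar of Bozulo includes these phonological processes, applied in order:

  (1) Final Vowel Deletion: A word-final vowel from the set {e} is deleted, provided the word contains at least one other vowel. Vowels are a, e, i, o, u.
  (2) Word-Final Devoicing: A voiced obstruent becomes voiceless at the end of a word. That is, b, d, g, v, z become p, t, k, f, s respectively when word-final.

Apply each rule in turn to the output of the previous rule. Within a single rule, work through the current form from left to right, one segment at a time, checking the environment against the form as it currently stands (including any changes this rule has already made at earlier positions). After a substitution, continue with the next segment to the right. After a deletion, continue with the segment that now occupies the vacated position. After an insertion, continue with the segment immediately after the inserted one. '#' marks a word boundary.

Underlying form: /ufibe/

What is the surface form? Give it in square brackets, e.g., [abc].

[ufip]

(1) Final Vowel Deletion: [ufibe] → [ufib]
(2) Word-Final Devoicing: [ufib] → [ufip]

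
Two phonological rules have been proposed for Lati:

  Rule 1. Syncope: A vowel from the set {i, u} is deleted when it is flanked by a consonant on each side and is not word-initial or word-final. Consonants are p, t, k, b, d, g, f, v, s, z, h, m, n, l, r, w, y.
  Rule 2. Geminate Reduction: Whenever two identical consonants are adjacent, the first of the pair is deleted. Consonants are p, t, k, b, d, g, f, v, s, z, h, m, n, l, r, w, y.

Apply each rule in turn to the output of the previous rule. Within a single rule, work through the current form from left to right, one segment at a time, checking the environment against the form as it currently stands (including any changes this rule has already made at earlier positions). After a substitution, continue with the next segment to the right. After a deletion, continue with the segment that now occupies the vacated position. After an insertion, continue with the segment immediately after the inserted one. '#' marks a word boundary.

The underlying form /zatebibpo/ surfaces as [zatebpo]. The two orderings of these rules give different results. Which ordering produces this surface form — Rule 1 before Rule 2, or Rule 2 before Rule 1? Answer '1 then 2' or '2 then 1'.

Order 1 then 2:
  1 Syncope: [zatebibpo] → [zatebbpo]
  2 Geminate Reduction: [zatebbpo] → [zatebpo]
  result: [zatebpo]
Order 2 then 1:
  2 Geminate Reduction: no change — [zatebibpo]
  1 Syncope: [zatebibpo] → [zatebbpo]
  result: [zatebbpo]

1 then 2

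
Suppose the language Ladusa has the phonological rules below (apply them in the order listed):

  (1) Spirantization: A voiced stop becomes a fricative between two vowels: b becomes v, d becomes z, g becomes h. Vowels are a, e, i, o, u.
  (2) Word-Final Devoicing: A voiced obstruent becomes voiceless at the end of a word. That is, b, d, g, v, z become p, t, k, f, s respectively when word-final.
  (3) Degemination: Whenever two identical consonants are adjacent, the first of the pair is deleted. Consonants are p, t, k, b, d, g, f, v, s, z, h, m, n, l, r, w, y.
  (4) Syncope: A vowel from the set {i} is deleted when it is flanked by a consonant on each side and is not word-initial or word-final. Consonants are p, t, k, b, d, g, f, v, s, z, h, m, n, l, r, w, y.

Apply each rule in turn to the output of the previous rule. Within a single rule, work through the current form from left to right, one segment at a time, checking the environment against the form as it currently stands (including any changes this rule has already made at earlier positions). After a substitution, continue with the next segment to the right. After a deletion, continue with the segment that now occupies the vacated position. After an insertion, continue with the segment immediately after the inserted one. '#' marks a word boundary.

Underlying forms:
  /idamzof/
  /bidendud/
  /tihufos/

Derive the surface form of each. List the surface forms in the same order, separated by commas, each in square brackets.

/idamzof/:
  (1) Spirantization: [idamzof] → [izamzof]
  (2) Word-Final Devoicing: no change — [izamzof]
  (3) Degemination: no change — [izamzof]
  (4) Syncope: no change — [izamzof]
/bidendud/:
  (1) Spirantization: [bidendud] → [bizendud]
  (2) Word-Final Devoicing: [bizendud] → [bizendut]
  (3) Degemination: no change — [bizendut]
  (4) Syncope: [bizendut] → [bzendut]
/tihufos/:
  (1) Spirantization: no change — [tihufos]
  (2) Word-Final Devoicing: no change — [tihufos]
  (3) Degemination: no change — [tihufos]
  (4) Syncope: [tihufos] → [thufos]

[izamzof], [bzendut], [thufos]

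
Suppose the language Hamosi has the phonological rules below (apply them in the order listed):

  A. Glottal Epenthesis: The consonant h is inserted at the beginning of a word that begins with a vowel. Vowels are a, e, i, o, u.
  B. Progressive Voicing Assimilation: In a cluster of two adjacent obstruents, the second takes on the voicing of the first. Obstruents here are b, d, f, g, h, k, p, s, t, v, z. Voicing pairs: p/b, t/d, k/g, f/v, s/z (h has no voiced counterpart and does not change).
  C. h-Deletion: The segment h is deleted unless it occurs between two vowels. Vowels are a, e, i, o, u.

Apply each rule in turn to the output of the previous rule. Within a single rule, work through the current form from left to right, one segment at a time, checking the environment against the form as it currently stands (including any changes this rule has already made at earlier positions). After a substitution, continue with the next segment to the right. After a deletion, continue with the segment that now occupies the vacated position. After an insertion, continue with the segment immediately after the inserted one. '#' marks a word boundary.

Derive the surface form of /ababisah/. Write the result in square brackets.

A Glottal Epenthesis: [ababisah] → [hababisah]
B Progressive Voicing Assimilation: no change — [hababisah]
C h-Deletion: [hababisah] → [ababisa]

[ababisa]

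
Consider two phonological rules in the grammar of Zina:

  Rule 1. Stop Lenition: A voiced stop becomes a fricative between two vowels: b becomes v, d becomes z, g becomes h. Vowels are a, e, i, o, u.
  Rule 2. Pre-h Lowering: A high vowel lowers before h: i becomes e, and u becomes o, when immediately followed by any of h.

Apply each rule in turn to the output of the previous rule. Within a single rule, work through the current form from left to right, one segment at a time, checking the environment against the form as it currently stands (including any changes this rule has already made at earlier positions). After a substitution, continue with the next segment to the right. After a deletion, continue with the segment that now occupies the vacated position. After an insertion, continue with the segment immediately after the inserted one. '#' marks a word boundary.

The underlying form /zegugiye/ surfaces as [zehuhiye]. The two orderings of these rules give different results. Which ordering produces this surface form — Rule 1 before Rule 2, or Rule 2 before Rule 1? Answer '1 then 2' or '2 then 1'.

2 then 1

Order 1 then 2:
  1 Stop Lenition: [zegugiye] → [zehuhiye]
  2 Pre-h Lowering: [zehuhiye] → [zehohiye]
  result: [zehohiye]
Order 2 then 1:
  2 Pre-h Lowering: no change — [zegugiye]
  1 Stop Lenition: [zegugiye] → [zehuhiye]
  result: [zehuhiye]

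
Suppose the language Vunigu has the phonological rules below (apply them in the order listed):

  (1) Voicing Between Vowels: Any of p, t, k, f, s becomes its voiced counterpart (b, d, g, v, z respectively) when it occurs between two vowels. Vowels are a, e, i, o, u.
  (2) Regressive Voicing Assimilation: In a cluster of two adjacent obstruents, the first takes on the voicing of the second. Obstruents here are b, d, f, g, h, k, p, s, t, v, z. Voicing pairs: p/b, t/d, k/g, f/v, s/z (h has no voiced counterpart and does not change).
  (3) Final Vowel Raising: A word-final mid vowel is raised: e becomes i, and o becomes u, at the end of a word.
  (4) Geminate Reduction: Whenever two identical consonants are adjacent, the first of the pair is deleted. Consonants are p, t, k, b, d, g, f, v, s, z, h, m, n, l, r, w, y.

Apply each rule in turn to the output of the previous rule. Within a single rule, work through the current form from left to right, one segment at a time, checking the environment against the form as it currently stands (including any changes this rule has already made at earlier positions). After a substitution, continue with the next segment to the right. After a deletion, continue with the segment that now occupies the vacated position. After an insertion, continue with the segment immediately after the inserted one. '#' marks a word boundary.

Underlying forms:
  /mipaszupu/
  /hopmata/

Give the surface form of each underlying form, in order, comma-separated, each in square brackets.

/mipaszupu/:
  (1) Voicing Between Vowels: [mipaszupu] → [mibaszubu]
  (2) Regressive Voicing Assimilation: [mibaszubu] → [mibazzubu]
  (3) Final Vowel Raising: no change — [mibazzubu]
  (4) Geminate Reduction: [mibazzubu] → [mibazubu]
/hopmata/:
  (1) Voicing Between Vowels: [hopmata] → [hopmada]
  (2) Regressive Voicing Assimilation: no change — [hopmada]
  (3) Final Vowel Raising: no change — [hopmada]
  (4) Geminate Reduction: no change — [hopmada]

[mibazubu], [hopmada]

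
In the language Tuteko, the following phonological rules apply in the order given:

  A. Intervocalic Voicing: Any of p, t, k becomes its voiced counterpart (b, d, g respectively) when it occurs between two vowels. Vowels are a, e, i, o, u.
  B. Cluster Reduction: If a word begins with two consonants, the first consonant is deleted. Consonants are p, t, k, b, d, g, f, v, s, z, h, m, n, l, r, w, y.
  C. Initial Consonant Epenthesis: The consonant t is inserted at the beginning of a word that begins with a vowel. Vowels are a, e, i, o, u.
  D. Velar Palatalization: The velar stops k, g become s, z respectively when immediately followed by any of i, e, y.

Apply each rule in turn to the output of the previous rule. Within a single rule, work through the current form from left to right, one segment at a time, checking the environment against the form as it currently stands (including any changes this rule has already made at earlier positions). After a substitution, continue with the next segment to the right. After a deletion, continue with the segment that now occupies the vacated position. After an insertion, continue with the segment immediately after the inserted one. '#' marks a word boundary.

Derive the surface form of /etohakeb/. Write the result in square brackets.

A Intervocalic Voicing: [etohakeb] → [edohageb]
B Cluster Reduction: no change — [edohageb]
C Initial Consonant Epenthesis: [edohageb] → [tedohageb]
D Velar Palatalization: [tedohageb] → [tedohazeb]

[tedohazeb]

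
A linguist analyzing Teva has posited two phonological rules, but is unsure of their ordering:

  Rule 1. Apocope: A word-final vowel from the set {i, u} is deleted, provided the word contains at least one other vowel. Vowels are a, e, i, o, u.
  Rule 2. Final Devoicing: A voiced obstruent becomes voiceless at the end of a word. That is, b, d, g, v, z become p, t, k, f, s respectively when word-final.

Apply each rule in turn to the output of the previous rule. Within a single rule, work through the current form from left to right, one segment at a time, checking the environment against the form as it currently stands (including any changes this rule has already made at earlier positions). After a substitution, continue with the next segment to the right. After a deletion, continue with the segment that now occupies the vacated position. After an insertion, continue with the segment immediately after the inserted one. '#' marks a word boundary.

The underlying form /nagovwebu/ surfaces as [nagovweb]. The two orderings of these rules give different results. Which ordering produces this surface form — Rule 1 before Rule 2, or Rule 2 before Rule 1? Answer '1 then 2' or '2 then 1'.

2 then 1

Order 1 then 2:
  1 Apocope: [nagovwebu] → [nagovweb]
  2 Final Devoicing: [nagovweb] → [nagovwep]
  result: [nagovwep]
Order 2 then 1:
  2 Final Devoicing: no change — [nagovwebu]
  1 Apocope: [nagovwebu] → [nagovweb]
  result: [nagovweb]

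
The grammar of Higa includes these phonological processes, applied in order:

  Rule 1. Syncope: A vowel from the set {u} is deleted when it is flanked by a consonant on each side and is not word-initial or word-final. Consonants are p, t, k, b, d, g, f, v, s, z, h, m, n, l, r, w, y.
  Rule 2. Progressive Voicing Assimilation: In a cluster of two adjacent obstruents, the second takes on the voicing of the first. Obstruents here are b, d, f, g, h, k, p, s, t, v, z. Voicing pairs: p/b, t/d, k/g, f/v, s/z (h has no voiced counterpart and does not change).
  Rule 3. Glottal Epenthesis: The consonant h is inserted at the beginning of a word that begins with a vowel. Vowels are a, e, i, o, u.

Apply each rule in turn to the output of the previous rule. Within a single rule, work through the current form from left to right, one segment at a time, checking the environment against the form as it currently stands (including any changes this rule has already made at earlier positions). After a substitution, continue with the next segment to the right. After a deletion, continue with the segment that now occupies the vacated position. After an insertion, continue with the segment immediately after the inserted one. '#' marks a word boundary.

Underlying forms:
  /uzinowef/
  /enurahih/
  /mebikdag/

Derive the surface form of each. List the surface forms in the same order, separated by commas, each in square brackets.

/uzinowef/:
  Rule 1 Syncope: no change — [uzinowef]
  Rule 2 Progressive Voicing Assimilation: no change — [uzinowef]
  Rule 3 Glottal Epenthesis: [uzinowef] → [huzinowef]
/enurahih/:
  Rule 1 Syncope: [enurahih] → [enrahih]
  Rule 2 Progressive Voicing Assimilation: no change — [enrahih]
  Rule 3 Glottal Epenthesis: [enrahih] → [henrahih]
/mebikdag/:
  Rule 1 Syncope: no change — [mebikdag]
  Rule 2 Progressive Voicing Assimilation: [mebikdag] → [mebiktag]
  Rule 3 Glottal Epenthesis: no change — [mebiktag]

[huzinowef], [henrahih], [mebiktag]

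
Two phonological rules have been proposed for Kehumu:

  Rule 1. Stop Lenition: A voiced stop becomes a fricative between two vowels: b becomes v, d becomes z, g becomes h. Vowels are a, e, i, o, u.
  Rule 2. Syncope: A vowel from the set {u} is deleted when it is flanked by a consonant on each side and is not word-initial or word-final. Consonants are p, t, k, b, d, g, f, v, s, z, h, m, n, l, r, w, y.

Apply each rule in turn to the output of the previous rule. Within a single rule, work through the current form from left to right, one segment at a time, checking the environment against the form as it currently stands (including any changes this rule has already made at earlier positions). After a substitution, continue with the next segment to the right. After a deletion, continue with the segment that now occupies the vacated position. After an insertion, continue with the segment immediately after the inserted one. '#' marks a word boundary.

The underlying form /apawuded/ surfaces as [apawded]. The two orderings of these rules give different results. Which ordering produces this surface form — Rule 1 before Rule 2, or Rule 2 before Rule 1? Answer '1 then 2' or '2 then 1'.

Order 1 then 2:
  1 Stop Lenition: [apawuded] → [apawuzed]
  2 Syncope: [apawuzed] → [apawzed]
  result: [apawzed]
Order 2 then 1:
  2 Syncope: [apawuded] → [apawded]
  1 Stop Lenition: no change — [apawded]
  result: [apawded]

2 then 1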